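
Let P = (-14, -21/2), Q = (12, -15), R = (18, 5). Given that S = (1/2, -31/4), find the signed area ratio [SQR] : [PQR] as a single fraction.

1/2

[PQR] = ½·((-14)·(-15−5) + 12·(5−(-21/2)) + 18·(-21/2−(-15))) = ½·(280 + 186 + 81) = 547/2.
[SQR] = ½·((1/2)·(-15−5) + 12·(5−(-31/4)) + 18·(-31/4−(-15))) = ½·(-10 + 153 + 261/2) = 547/4, so the ratio is (547/4)/(547/2) = 1/2.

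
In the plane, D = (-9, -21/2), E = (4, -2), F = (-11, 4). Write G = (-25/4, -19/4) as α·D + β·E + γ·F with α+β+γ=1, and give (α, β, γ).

(1/2, 1/4, 1/4)

Signed area of the reference triangle: [DEF] = ½·((-9)·(-2−4) + 4·(4−(-21/2)) + (-11)·(-21/2−(-2))) = ½·(54 + 58 + 187/2) = 411/4.
[GEF] = ½·((-25/4)·(-2−4) + 4·(4−(-19/4)) + (-11)·(-19/4−(-2))) = ½·(75/2 + 35 + 121/4) = 411/8, so the D-coordinate is (411/8)/(411/4) = 1/2.
[DGF] = ½·((-9)·(-19/4−4) + (-25/4)·(4−(-21/2)) + (-11)·(-21/2−(-19/4))) = ½·(315/4 − 725/8 + 253/4) = 411/16, so the E-coordinate is 1/4.
[DEG] = ½·((-9)·(-2−(-19/4)) + 4·(-19/4−(-21/2)) + (-25/4)·(-21/2−(-2))) = ½·(-99/4 + 23 + 425/8) = 411/16, so the F-coordinate is 1/4.
Check: 1/2 + 1/4 + 1/4 = 1.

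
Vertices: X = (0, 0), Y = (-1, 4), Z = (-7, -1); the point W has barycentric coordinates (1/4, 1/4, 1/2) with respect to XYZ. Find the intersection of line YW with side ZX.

Line YW meets ZX where the Y-coordinate vanishes; zeroing W's Y-weight and renormalizing leaves Z, X-weights 1/2 : 1/4 → (2/3, 1/3).
So V = (2/3)·Z + (1/3)·X = (-14/3, -2/3).

(-14/3, -2/3)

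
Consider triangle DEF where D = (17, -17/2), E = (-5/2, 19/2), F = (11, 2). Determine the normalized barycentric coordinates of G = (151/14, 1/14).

(2/7, 1/7, 4/7)

Signed area of the reference triangle: [DEF] = ½·(17·(19/2−2) + (-5/2)·(2−(-17/2)) + 11·(-17/2−(19/2))) = ½·(255/2 − 105/4 − 198) = -387/8.
[GEF] = ½·((151/14)·(19/2−2) + (-5/2)·(2−(1/14)) + 11·(1/14−(19/2))) = ½·(2265/28 − 135/28 − 726/7) = -387/28, so the D-coordinate is (-387/28)/(-387/8) = 2/7.
[DGF] = ½·(17·(1/14−2) + (151/14)·(2−(-17/2)) + 11·(-17/2−(1/14))) = ½·(-459/14 + 453/4 − 660/7) = -387/56, so the E-coordinate is 1/7.
[DEG] = ½·(17·(19/2−(1/14)) + (-5/2)·(1/14−(-17/2)) + (151/14)·(-17/2−(19/2))) = ½·(1122/7 − 150/7 − 1359/7) = -387/14, so the F-coordinate is 4/7.
Check: 2/7 + 1/7 + 4/7 = 1.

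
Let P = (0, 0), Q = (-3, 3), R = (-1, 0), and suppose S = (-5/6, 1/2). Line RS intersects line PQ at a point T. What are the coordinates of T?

(-3/4, 3/4)

Barycentric coordinates of S with respect to PQR: (1/2, 1/6, 1/3).
On side PQ the R-coordinate is zero; dropping S's R-weight 1/3 and renormalizing the remaining 1/2 : 1/6 gives weights 3/4, 1/4 on P, Q.
T = (3/4)·(0, 0) + (1/4)·(-3, 3) = (-3/4, 3/4).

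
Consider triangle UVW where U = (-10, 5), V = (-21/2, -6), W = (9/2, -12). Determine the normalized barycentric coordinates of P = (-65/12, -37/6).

Signed area of the reference triangle: [UVW] = ½·((-10)·(-6−(-12)) + (-21/2)·(-12−5) + (9/2)·(5−(-6))) = ½·(-60 + 357/2 + 99/2) = 84.
[PVW] = ½·((-65/12)·(-6−(-12)) + (-21/2)·(-12−(-37/6)) + (9/2)·(-37/6−(-6))) = ½·(-65/2 + 245/4 − 3/4) = 14, so the U-coordinate is 14/84 = 1/6.
[UPW] = ½·((-10)·(-37/6−(-12)) + (-65/12)·(-12−5) + (9/2)·(5−(-37/6))) = ½·(-175/3 + 1105/12 + 201/4) = 42, so the V-coordinate is 1/2.
[UVP] = ½·((-10)·(-6−(-37/6)) + (-21/2)·(-37/6−5) + (-65/12)·(5−(-6))) = ½·(-5/3 + 469/4 − 715/12) = 28, so the W-coordinate is 1/3.

(1/6, 1/2, 1/3)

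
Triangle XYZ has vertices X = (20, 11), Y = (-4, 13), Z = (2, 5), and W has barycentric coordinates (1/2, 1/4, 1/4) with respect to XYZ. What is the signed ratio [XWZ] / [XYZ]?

1/4

The signed ratio [XWZ]/[XYZ] equals the barycentric coordinate of W at vertex Y, which is 1/4.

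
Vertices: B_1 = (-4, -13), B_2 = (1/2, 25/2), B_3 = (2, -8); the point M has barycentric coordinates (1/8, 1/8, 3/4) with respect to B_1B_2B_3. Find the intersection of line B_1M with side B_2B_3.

Line B_1M meets B_2B_3 where the B_1-coordinate vanishes; zeroing M's B_1-weight and renormalizing leaves B_2, B_3-weights 1/8 : 3/4 → (1/7, 6/7).
So N = (1/7)·B_2 + (6/7)·B_3 = (25/14, -71/14).

(25/14, -71/14)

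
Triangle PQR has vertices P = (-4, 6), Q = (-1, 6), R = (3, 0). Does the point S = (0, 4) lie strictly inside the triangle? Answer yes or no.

yes

Barycentric coordinates of S: (1/9, 5/9, 1/3).
The three coordinates are positive, positive, positive; a point is interior exactly when all three are positive.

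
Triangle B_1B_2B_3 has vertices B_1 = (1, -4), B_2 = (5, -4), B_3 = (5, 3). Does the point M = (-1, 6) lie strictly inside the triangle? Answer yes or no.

no

Barycentric coordinates of M: (3/2, -27/14, 10/7).
The three coordinates are positive, negative, positive; a point is interior exactly when all three are positive.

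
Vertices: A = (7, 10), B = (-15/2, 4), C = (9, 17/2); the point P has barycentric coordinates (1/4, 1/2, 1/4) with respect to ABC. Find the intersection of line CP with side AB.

Line CP meets AB where the C-coordinate vanishes; zeroing P's C-weight and renormalizing leaves A, B-weights 1/4 : 1/2 → (1/3, 2/3).
So Q = (1/3)·A + (2/3)·B = (-8/3, 6).

(-8/3, 6)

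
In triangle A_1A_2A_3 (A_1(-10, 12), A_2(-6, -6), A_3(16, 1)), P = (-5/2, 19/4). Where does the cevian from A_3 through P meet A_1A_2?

Barycentric coordinates of P with respect to A_1A_2A_3: (1/2, 1/4, 1/4).
On side A_1A_2 the A_3-coordinate is zero; dropping P's A_3-weight 1/4 and renormalizing the remaining 1/2 : 1/4 gives weights 2/3, 1/3 on A_1, A_2.
Q = (2/3)·(-10, 12) + (1/3)·(-6, -6) = (-26/3, 6).

(-26/3, 6)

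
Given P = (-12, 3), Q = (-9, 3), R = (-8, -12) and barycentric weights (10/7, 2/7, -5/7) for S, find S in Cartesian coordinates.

(-14, 96/7)

S = (10/7)·P + (2/7)·Q + (-5/7)·R.
x-coordinate: (10/7)·(-12) + (2/7)·(-9) + (-5/7)·(-8) = -14.
y-coordinate: (10/7)·3 + (2/7)·3 + (-5/7)·(-12) = 96/7.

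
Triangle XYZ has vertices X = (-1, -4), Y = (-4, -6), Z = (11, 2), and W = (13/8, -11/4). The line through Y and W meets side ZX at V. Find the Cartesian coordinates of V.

(17/7, -16/7)

Barycentric coordinates of W with respect to XYZ: (5/8, 1/8, 1/4).
On side ZX the Y-coordinate is zero; dropping W's Y-weight 1/8 and renormalizing the remaining 1/4 : 5/8 gives weights 2/7, 5/7 on Z, X.
V = (2/7)·(11, 2) + (5/7)·(-1, -4) = (17/7, -16/7).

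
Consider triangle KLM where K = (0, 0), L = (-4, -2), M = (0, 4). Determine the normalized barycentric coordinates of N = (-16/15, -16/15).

(13/15, 4/15, -2/15)

Signed area of the reference triangle: [KLM] = ½·(0·(-2−4) + (-4)·(4−0) + 0·(0−(-2))) = ½·(0 − 16 + 0) = -8.
[NLM] = ½·((-16/15)·(-2−4) + (-4)·(4−(-16/15)) + 0·(-16/15−(-2))) = ½·(32/5 − 304/15 + 0) = -104/15, so the K-coordinate is (-104/15)/(-8) = 13/15.
[KNM] = ½·(0·(-16/15−4) + (-16/15)·(4−0) + 0·(0−(-16/15))) = ½·(0 − 64/15 + 0) = -32/15, so the L-coordinate is 4/15.
[KLN] = ½·(0·(-2−(-16/15)) + (-4)·(-16/15−0) + (-16/15)·(0−(-2))) = ½·(0 + 64/15 − 32/15) = 16/15, so the M-coordinate is -2/15.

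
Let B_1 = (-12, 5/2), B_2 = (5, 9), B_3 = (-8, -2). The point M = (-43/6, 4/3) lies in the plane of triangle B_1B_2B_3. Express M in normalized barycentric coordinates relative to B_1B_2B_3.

Signed area of the reference triangle: [B_1B_2B_3] = ½·((-12)·(9−(-2)) + 5·(-2−(5/2)) + (-8)·(5/2−9)) = ½·(-132 − 45/2 + 52) = -205/4.
[MB_2B_3] = ½·((-43/6)·(9−(-2)) + 5·(-2−(4/3)) + (-8)·(4/3−9)) = ½·(-473/6 − 50/3 + 184/3) = -205/12, so the B_1-coordinate is (-205/12)/(-205/4) = 1/3.
[B_1MB_3] = ½·((-12)·(4/3−(-2)) + (-43/6)·(-2−(5/2)) + (-8)·(5/2−(4/3))) = ½·(-40 + 129/4 − 28/3) = -205/24, so the B_2-coordinate is 1/6.
[B_1B_2M] = ½·((-12)·(9−(4/3)) + 5·(4/3−(5/2)) + (-43/6)·(5/2−9)) = ½·(-92 − 35/6 + 559/12) = -205/8, so the B_3-coordinate is 1/2.

(1/3, 1/6, 1/2)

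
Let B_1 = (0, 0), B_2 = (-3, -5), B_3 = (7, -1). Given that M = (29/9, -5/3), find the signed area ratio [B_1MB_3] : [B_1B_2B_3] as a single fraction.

[B_1B_2B_3] = ½·(0·(-5−(-1)) + (-3)·(-1−0) + 7·(0−(-5))) = ½·(0 + 3 + 35) = 19.
[B_1MB_3] = ½·(0·(-5/3−(-1)) + (29/9)·(-1−0) + 7·(0−(-5/3))) = ½·(0 − 29/9 + 35/3) = 38/9, so the ratio is (38/9)/19 = 2/9.

2/9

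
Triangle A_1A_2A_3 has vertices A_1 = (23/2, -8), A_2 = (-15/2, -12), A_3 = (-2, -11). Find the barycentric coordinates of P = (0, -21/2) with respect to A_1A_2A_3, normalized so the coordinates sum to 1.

Signed area of the reference triangle: [A_1A_2A_3] = ½·((23/2)·(-12−(-11)) + (-15/2)·(-11−(-8)) + (-2)·(-8−(-12))) = ½·(-23/2 + 45/2 − 8) = 3/2.
[PA_2A_3] = ½·(0·(-12−(-11)) + (-15/2)·(-11−(-21/2)) + (-2)·(-21/2−(-12))) = ½·(0 + 15/4 − 3) = 3/8, so the A_1-coordinate is (3/8)/(3/2) = 1/4.
[A_1PA_3] = ½·((23/2)·(-21/2−(-11)) + 0·(-11−(-8)) + (-2)·(-8−(-21/2))) = ½·(23/4 + 0 − 5) = 3/8, so the A_2-coordinate is 1/4.
[A_1A_2P] = ½·((23/2)·(-12−(-21/2)) + (-15/2)·(-21/2−(-8)) + 0·(-8−(-12))) = ½·(-69/4 + 75/4 + 0) = 3/4, so the A_3-coordinate is 1/2.

(1/4, 1/4, 1/2)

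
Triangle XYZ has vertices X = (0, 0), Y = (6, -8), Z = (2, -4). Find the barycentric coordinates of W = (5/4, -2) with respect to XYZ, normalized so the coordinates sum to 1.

(5/8, 1/8, 1/4)

Signed area of the reference triangle: [XYZ] = ½·(0·(-8−(-4)) + 6·(-4−0) + 2·(0−(-8))) = ½·(0 − 24 + 16) = -4.
[WYZ] = ½·((5/4)·(-8−(-4)) + 6·(-4−(-2)) + 2·(-2−(-8))) = ½·(-5 − 12 + 12) = -5/2, so the X-coordinate is (-5/2)/(-4) = 5/8.
[XWZ] = ½·(0·(-2−(-4)) + (5/4)·(-4−0) + 2·(0−(-2))) = ½·(0 − 5 + 4) = -1/2, so the Y-coordinate is 1/8.
[XYW] = ½·(0·(-8−(-2)) + 6·(-2−0) + (5/4)·(0−(-8))) = ½·(0 − 12 + 10) = -1, so the Z-coordinate is 1/4.
Check: 5/8 + 1/8 + 1/4 = 1.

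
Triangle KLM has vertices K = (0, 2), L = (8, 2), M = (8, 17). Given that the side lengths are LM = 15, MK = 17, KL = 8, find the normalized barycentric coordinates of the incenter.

(3/8, 17/40, 1/5)

The incenter has barycentric coordinates proportional to the opposite side lengths: (15 : 17 : 8).
Normalizing by 15+17+8 = 40 gives (3/8, 17/40, 1/5).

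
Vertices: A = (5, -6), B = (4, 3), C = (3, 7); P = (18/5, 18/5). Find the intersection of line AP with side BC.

(13/4, 6)

Barycentric coordinates of P with respect to ABC: (1/5, 1/5, 3/5).
On side BC the A-coordinate is zero; dropping P's A-weight 1/5 and renormalizing the remaining 1/5 : 3/5 gives weights 1/4, 3/4 on B, C.
Q = (1/4)·(4, 3) + (3/4)·(3, 7) = (13/4, 6).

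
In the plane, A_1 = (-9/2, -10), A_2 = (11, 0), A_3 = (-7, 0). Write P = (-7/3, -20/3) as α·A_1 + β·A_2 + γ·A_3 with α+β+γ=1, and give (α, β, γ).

(2/3, 1/6, 1/6)

Signed area of the reference triangle: [A_1A_2A_3] = ½·((-9/2)·(0−0) + 11·(0−(-10)) + (-7)·(-10−0)) = ½·(0 + 110 + 70) = 90.
[PA_2A_3] = ½·((-7/3)·(0−0) + 11·(0−(-20/3)) + (-7)·(-20/3−0)) = ½·(0 + 220/3 + 140/3) = 60, so the A_1-coordinate is 60/90 = 2/3.
[A_1PA_3] = ½·((-9/2)·(-20/3−0) + (-7/3)·(0−(-10)) + (-7)·(-10−(-20/3))) = ½·(30 − 70/3 + 70/3) = 15, so the A_2-coordinate is 1/6.
[A_1A_2P] = ½·((-9/2)·(0−(-20/3)) + 11·(-20/3−(-10)) + (-7/3)·(-10−0)) = ½·(-30 + 110/3 + 70/3) = 15, so the A_3-coordinate is 1/6.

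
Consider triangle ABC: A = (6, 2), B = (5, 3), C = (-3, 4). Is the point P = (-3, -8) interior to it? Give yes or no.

no

Barycentric coordinates of P: (96/7, -108/7, 19/7).
The three coordinates are positive, negative, positive; a point is interior exactly when all three are positive.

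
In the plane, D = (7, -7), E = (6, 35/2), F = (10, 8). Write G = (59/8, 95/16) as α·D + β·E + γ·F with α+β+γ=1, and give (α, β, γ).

(3/8, 3/8, 1/4)

Signed area of the reference triangle: [DEF] = ½·(7·(35/2−8) + 6·(8−(-7)) + 10·(-7−(35/2))) = ½·(133/2 + 90 − 245) = -177/4.
[GEF] = ½·((59/8)·(35/2−8) + 6·(8−(95/16)) + 10·(95/16−(35/2))) = ½·(1121/16 + 99/8 − 925/8) = -531/32, so the D-coordinate is (-531/32)/(-177/4) = 3/8.
[DGF] = ½·(7·(95/16−8) + (59/8)·(8−(-7)) + 10·(-7−(95/16))) = ½·(-231/16 + 885/8 − 1035/8) = -531/32, so the E-coordinate is 3/8.
[DEG] = ½·(7·(35/2−(95/16)) + 6·(95/16−(-7)) + (59/8)·(-7−(35/2))) = ½·(1295/16 + 621/8 − 2891/16) = -177/16, so the F-coordinate is 1/4.
Check: 3/8 + 3/8 + 1/4 = 1.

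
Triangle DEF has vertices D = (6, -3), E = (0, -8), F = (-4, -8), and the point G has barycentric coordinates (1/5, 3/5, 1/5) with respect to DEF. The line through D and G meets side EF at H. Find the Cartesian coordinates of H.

Line DG meets EF where the D-coordinate vanishes; zeroing G's D-weight and renormalizing leaves E, F-weights 3/5 : 1/5 → (3/4, 1/4).
So H = (3/4)·E + (1/4)·F = (-1, -8).

(-1, -8)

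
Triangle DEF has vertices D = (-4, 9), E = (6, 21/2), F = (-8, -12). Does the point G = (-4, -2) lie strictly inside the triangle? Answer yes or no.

yes

Barycentric coordinates of G: (25/102, 11/51, 55/102).
The three coordinates are positive, positive, positive; a point is interior exactly when all three are positive.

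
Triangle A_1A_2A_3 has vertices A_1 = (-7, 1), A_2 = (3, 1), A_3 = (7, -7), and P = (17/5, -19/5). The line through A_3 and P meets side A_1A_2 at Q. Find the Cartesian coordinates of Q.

(-2, 1)

Barycentric coordinates of P with respect to A_1A_2A_3: (1/5, 1/5, 3/5).
On side A_1A_2 the A_3-coordinate is zero; dropping P's A_3-weight 3/5 and renormalizing the remaining 1/5 : 1/5 gives weights 1/2, 1/2 on A_1, A_2.
Q = (1/2)·(-7, 1) + (1/2)·(3, 1) = (-2, 1).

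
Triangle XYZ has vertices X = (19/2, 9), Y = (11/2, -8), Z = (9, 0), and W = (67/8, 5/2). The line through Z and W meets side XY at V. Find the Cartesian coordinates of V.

Barycentric coordinates of W with respect to XYZ: (1/2, 1/4, 1/4).
On side XY the Z-coordinate is zero; dropping W's Z-weight 1/4 and renormalizing the remaining 1/2 : 1/4 gives weights 2/3, 1/3 on X, Y.
V = (2/3)·(19/2, 9) + (1/3)·(11/2, -8) = (49/6, 10/3).

(49/6, 10/3)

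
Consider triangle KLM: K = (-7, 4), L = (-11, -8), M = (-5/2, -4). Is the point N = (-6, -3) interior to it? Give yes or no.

yes

Barycentric coordinates of N: (45/172, 47/172, 20/43).
The three coordinates are positive, positive, positive; a point is interior exactly when all three are positive.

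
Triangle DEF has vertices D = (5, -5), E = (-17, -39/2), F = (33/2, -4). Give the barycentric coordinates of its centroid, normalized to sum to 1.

The centroid is the average of the vertices, so each weight is 1/3.

(1/3, 1/3, 1/3)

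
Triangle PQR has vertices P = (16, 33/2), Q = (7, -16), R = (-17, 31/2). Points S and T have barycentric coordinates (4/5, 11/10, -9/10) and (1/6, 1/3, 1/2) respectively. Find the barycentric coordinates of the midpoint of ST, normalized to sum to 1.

(29/60, 43/60, -1/5)

Since both coordinate triples sum to 1, the midpoint's barycentrics are the componentwise average.
(4/5+1/6)/2 = 29/60; similarly 43/60 and -1/5.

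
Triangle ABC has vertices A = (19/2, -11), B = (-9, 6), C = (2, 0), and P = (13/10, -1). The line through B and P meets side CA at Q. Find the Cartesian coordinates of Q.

(31/8, -11/4)

Barycentric coordinates of P with respect to ABC: (1/5, 1/5, 3/5).
On side CA the B-coordinate is zero; dropping P's B-weight 1/5 and renormalizing the remaining 3/5 : 1/5 gives weights 3/4, 1/4 on C, A.
Q = (3/4)·(2, 0) + (1/4)·(19/2, -11) = (31/8, -11/4).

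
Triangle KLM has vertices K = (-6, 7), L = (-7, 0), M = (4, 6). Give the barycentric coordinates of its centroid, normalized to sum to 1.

The centroid is the average of the vertices, so each weight is 1/3.

(1/3, 1/3, 1/3)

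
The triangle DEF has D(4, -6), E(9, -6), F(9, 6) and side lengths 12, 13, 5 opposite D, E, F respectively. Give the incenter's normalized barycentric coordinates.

(2/5, 13/30, 1/6)

The incenter has barycentric coordinates proportional to the opposite side lengths: (12 : 13 : 5).
Normalizing by 12+13+5 = 30 gives (2/5, 13/30, 1/6).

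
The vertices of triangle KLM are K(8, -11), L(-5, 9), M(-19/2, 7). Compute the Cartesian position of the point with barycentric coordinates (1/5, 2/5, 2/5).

(-21/5, 21/5)

N = (1/5)·K + (2/5)·L + (2/5)·M.
x-coordinate: (1/5)·8 + (2/5)·(-5) + (2/5)·(-19/2) = -21/5.
y-coordinate: (1/5)·(-11) + (2/5)·9 + (2/5)·7 = 21/5.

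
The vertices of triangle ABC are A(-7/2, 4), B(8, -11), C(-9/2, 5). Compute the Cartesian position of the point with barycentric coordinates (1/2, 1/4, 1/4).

(-7/8, 1/2)

P = (1/2)·A + (1/4)·B + (1/4)·C.
x-coordinate: (1/2)·(-7/2) + (1/4)·8 + (1/4)·(-9/2) = -7/8.
y-coordinate: (1/2)·4 + (1/4)·(-11) + (1/4)·5 = 1/2.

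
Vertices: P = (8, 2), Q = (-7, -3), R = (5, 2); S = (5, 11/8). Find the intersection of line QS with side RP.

(47/7, 2)

Barycentric coordinates of S with respect to PQR: (1/2, 1/8, 3/8).
On side RP the Q-coordinate is zero; dropping S's Q-weight 1/8 and renormalizing the remaining 3/8 : 1/2 gives weights 3/7, 4/7 on R, P.
T = (3/7)·(5, 2) + (4/7)·(8, 2) = (47/7, 2).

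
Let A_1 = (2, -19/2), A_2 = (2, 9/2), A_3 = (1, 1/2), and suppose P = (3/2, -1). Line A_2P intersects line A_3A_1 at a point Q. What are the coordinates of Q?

Barycentric coordinates of P with respect to A_1A_2A_3: (1/4, 1/4, 1/2).
On side A_3A_1 the A_2-coordinate is zero; dropping P's A_2-weight 1/4 and renormalizing the remaining 1/2 : 1/4 gives weights 2/3, 1/3 on A_3, A_1.
Q = (2/3)·(1, 1/2) + (1/3)·(2, -19/2) = (4/3, -17/6).

(4/3, -17/6)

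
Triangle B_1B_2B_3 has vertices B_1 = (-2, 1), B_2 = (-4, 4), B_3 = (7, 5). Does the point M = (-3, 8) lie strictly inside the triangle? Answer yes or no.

Barycentric coordinates of M: (-43/35, 67/35, 11/35).
The three coordinates are negative, positive, positive; a point is interior exactly when all three are positive.

no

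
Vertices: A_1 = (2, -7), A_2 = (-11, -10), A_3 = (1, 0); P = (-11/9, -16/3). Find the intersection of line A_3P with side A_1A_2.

(-7/3, -8)

Barycentric coordinates of P with respect to A_1A_2A_3: (4/9, 2/9, 1/3).
On side A_1A_2 the A_3-coordinate is zero; dropping P's A_3-weight 1/3 and renormalizing the remaining 4/9 : 2/9 gives weights 2/3, 1/3 on A_1, A_2.
Q = (2/3)·(2, -7) + (1/3)·(-11, -10) = (-7/3, -8).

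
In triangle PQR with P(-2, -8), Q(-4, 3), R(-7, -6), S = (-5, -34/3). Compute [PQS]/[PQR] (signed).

[PQR] = ½·((-2)·(3−(-6)) + (-4)·(-6−(-8)) + (-7)·(-8−3)) = ½·(-18 − 8 + 77) = 51/2.
[PQS] = ½·((-2)·(3−(-34/3)) + (-4)·(-34/3−(-8)) + (-5)·(-8−3)) = ½·(-86/3 + 40/3 + 55) = 119/6, so the ratio is (119/6)/(51/2) = 7/9.

7/9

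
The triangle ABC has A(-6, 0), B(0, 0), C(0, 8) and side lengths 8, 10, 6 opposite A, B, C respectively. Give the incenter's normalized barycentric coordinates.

(1/3, 5/12, 1/4)

The incenter has barycentric coordinates proportional to the opposite side lengths: (8 : 10 : 6).
Normalizing by 8+10+6 = 24 gives (1/3, 5/12, 1/4).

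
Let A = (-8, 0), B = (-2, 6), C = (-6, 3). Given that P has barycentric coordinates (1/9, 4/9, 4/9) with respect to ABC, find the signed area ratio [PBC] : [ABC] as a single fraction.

The signed ratio [PBC]/[ABC] equals the barycentric coordinate of P at vertex A, which is 1/9.

1/9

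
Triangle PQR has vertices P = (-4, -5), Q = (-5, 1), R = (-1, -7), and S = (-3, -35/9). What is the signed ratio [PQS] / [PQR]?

4/9

[PQR] = ½·((-4)·(1−(-7)) + (-5)·(-7−(-5)) + (-1)·(-5−1)) = ½·(-32 + 10 + 6) = -8.
[PQS] = ½·((-4)·(1−(-35/9)) + (-5)·(-35/9−(-5)) + (-3)·(-5−1)) = ½·(-176/9 − 50/9 + 18) = -32/9, so the ratio is (-32/9)/(-8) = 4/9.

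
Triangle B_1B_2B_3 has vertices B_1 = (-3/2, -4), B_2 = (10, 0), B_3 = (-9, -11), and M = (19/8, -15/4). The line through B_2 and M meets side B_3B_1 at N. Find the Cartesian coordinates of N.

(-21/4, -15/2)

Barycentric coordinates of M with respect to B_1B_2B_3: (1/4, 1/2, 1/4).
On side B_3B_1 the B_2-coordinate is zero; dropping M's B_2-weight 1/2 and renormalizing the remaining 1/4 : 1/4 gives weights 1/2, 1/2 on B_3, B_1.
N = (1/2)·(-9, -11) + (1/2)·(-3/2, -4) = (-21/4, -15/2).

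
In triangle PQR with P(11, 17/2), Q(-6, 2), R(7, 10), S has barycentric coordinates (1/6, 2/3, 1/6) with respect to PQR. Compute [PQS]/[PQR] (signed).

1/6

The signed ratio [PQS]/[PQR] equals the barycentric coordinate of S at vertex R, which is 1/6.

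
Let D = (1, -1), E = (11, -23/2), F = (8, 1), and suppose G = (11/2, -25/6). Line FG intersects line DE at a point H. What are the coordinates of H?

(5, -26/5)

Barycentric coordinates of G with respect to DEF: (1/2, 1/3, 1/6).
On side DE the F-coordinate is zero; dropping G's F-weight 1/6 and renormalizing the remaining 1/2 : 1/3 gives weights 3/5, 2/5 on D, E.
H = (3/5)·(1, -1) + (2/5)·(11, -23/2) = (5, -26/5).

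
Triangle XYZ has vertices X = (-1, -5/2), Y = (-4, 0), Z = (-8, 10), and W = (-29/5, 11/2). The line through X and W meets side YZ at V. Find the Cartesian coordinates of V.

(-7, 15/2)

Barycentric coordinates of W with respect to XYZ: (1/5, 1/5, 3/5).
On side YZ the X-coordinate is zero; dropping W's X-weight 1/5 and renormalizing the remaining 1/5 : 3/5 gives weights 1/4, 3/4 on Y, Z.
V = (1/4)·(-4, 0) + (3/4)·(-8, 10) = (-7, 15/2).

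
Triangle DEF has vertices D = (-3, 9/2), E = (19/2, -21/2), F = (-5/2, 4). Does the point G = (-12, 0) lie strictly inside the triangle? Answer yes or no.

no

Barycentric coordinates of G: (743/5, 27/5, -153).
The three coordinates are positive, positive, negative; a point is interior exactly when all three are positive.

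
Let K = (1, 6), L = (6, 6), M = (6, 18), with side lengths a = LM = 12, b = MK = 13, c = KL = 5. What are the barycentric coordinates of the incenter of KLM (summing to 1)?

(2/5, 13/30, 1/6)

The incenter has barycentric coordinates proportional to the opposite side lengths: (12 : 13 : 5).
Normalizing by 12+13+5 = 30 gives (2/5, 13/30, 1/6).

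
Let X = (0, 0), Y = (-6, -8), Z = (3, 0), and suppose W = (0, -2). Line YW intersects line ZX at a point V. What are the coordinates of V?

(2, 0)

Barycentric coordinates of W with respect to XYZ: (1/4, 1/4, 1/2).
On side ZX the Y-coordinate is zero; dropping W's Y-weight 1/4 and renormalizing the remaining 1/2 : 1/4 gives weights 2/3, 1/3 on Z, X.
V = (2/3)·(3, 0) + (1/3)·(0, 0) = (2, 0).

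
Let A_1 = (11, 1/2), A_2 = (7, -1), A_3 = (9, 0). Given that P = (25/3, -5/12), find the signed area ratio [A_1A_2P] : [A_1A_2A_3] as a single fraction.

[A_1A_2A_3] = ½·(11·(-1−0) + 7·(0−(1/2)) + 9·(1/2−(-1))) = ½·(-11 − 7/2 + 27/2) = -1/2.
[A_1A_2P] = ½·(11·(-1−(-5/12)) + 7·(-5/12−(1/2)) + (25/3)·(1/2−(-1))) = ½·(-77/12 − 77/12 + 25/2) = -1/6, so the ratio is (-1/6)/(-1/2) = 1/3.

1/3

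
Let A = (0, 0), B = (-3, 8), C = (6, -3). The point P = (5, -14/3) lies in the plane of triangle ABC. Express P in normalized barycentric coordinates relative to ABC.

Signed area of the reference triangle: [ABC] = ½·(0·(8−(-3)) + (-3)·(-3−0) + 6·(0−8)) = ½·(0 + 9 − 48) = -39/2.
[PBC] = ½·(5·(8−(-3)) + (-3)·(-3−(-14/3)) + 6·(-14/3−8)) = ½·(55 − 5 − 76) = -13, so the A-coordinate is (-13)/(-39/2) = 2/3.
[APC] = ½·(0·(-14/3−(-3)) + 5·(-3−0) + 6·(0−(-14/3))) = ½·(0 − 15 + 28) = 13/2, so the B-coordinate is -1/3.
[ABP] = ½·(0·(8−(-14/3)) + (-3)·(-14/3−0) + 5·(0−8)) = ½·(0 + 14 − 40) = -13, so the C-coordinate is 2/3.
Check: 2/3 − 1/3 + 2/3 = 1.

(2/3, -1/3, 2/3)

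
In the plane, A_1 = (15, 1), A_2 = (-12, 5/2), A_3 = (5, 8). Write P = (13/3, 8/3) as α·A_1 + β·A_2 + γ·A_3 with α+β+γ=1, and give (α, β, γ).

Signed area of the reference triangle: [A_1A_2A_3] = ½·(15·(5/2−8) + (-12)·(8−1) + 5·(1−(5/2))) = ½·(-165/2 − 84 − 15/2) = -87.
[PA_2A_3] = ½·((13/3)·(5/2−8) + (-12)·(8−(8/3)) + 5·(8/3−(5/2))) = ½·(-143/6 − 64 + 5/6) = -87/2, so the A_1-coordinate is (-87/2)/(-87) = 1/2.
[A_1PA_3] = ½·(15·(8/3−8) + (13/3)·(8−1) + 5·(1−(8/3))) = ½·(-80 + 91/3 − 25/3) = -29, so the A_2-coordinate is 1/3.
[A_1A_2P] = ½·(15·(5/2−(8/3)) + (-12)·(8/3−1) + (13/3)·(1−(5/2))) = ½·(-5/2 − 20 − 13/2) = -29/2, so the A_3-coordinate is 1/6.

(1/2, 1/3, 1/6)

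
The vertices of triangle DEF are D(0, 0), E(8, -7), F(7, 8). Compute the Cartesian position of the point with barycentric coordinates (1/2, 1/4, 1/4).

(15/4, 1/4)

G = (1/2)·D + (1/4)·E + (1/4)·F.
x-coordinate: (1/2)·0 + (1/4)·8 + (1/4)·7 = 15/4.
y-coordinate: (1/2)·0 + (1/4)·(-7) + (1/4)·8 = 1/4.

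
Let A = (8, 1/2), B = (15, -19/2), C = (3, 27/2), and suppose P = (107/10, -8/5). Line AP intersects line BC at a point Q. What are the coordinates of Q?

(11, -11/6)

Barycentric coordinates of P with respect to ABC: (1/10, 3/5, 3/10).
On side BC the A-coordinate is zero; dropping P's A-weight 1/10 and renormalizing the remaining 3/5 : 3/10 gives weights 2/3, 1/3 on B, C.
Q = (2/3)·(15, -19/2) + (1/3)·(3, 27/2) = (11, -11/6).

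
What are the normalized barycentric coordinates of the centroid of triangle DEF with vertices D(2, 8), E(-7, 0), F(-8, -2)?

The centroid is the average of the vertices, so each weight is 1/3.

(1/3, 1/3, 1/3)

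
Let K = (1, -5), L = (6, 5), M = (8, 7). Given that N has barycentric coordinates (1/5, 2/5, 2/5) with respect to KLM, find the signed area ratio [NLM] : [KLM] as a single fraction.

1/5

The signed ratio [NLM]/[KLM] equals the barycentric coordinate of N at vertex K, which is 1/5.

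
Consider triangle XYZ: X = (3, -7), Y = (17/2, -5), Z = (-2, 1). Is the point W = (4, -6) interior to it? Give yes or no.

Barycentric coordinates of W: (25/36, 13/54, 7/108).
The three coordinates are positive, positive, positive; a point is interior exactly when all three are positive.

yes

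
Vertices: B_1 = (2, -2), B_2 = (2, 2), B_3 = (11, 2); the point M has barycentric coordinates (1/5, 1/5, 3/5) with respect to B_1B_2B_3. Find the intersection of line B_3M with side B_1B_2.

(2, 0)

Line B_3M meets B_1B_2 where the B_3-coordinate vanishes; zeroing M's B_3-weight and renormalizing leaves B_1, B_2-weights 1/5 : 1/5 → (1/2, 1/2).
So N = (1/2)·B_1 + (1/2)·B_2 = (2, 0).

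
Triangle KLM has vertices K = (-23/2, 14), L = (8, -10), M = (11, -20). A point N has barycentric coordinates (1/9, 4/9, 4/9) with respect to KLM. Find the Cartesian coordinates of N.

N = (1/9)·K + (4/9)·L + (4/9)·M.
x-coordinate: (1/9)·(-23/2) + (4/9)·8 + (4/9)·11 = 43/6.
y-coordinate: (1/9)·14 + (4/9)·(-10) + (4/9)·(-20) = -106/9.

(43/6, -106/9)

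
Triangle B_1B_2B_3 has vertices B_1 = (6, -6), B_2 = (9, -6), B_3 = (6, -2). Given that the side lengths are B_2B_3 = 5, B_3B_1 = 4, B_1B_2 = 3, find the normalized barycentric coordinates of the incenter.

The incenter has barycentric coordinates proportional to the opposite side lengths: (5 : 4 : 3).
Normalizing by 5+4+3 = 12 gives (5/12, 1/3, 1/4).

(5/12, 1/3, 1/4)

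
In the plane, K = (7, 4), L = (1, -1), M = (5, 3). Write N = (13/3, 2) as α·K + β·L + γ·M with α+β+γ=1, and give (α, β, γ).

(1/3, 1/3, 1/3)

Signed area of the reference triangle: [KLM] = ½·(7·(-1−3) + 1·(3−4) + 5·(4−(-1))) = ½·(-28 − 1 + 25) = -2.
[NLM] = ½·((13/3)·(-1−3) + 1·(3−2) + 5·(2−(-1))) = ½·(-52/3 + 1 + 15) = -2/3, so the K-coordinate is (-2/3)/(-2) = 1/3.
[KNM] = ½·(7·(2−3) + (13/3)·(3−4) + 5·(4−2)) = ½·(-7 − 13/3 + 10) = -2/3, so the L-coordinate is 1/3.
[KLN] = ½·(7·(-1−2) + 1·(2−4) + (13/3)·(4−(-1))) = ½·(-21 − 2 + 65/3) = -2/3, so the M-coordinate is 1/3.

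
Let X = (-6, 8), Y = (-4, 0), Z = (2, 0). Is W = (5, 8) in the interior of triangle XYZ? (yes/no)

no

Barycentric coordinates of W: (1, -11/6, 11/6).
The three coordinates are positive, negative, positive; a point is interior exactly when all three are positive.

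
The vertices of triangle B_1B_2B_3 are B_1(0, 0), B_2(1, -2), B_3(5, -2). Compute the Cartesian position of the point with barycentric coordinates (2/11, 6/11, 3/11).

M = (2/11)·B_1 + (6/11)·B_2 + (3/11)·B_3.
x-coordinate: (2/11)·0 + (6/11)·1 + (3/11)·5 = 21/11.
y-coordinate: (2/11)·0 + (6/11)·(-2) + (3/11)·(-2) = -18/11.

(21/11, -18/11)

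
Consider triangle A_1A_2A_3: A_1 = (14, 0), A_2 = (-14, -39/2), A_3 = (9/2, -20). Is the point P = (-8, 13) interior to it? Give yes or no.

no

Barycentric coordinates of P: (2417/1499, 2254/1499, -3172/1499).
The three coordinates are positive, positive, negative; a point is interior exactly when all three are positive.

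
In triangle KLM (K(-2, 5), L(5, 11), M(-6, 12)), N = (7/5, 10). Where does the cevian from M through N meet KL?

Barycentric coordinates of N with respect to KLM: (1/5, 3/5, 1/5).
On side KL the M-coordinate is zero; dropping N's M-weight 1/5 and renormalizing the remaining 1/5 : 3/5 gives weights 1/4, 3/4 on K, L.
J = (1/4)·(-2, 5) + (3/4)·(5, 11) = (13/4, 19/2).

(13/4, 19/2)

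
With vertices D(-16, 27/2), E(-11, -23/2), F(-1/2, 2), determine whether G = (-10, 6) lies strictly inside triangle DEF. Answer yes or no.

yes

Barycentric coordinates of G: (227/440, 63/440, 15/44).
The three coordinates are positive, positive, positive; a point is interior exactly when all three are positive.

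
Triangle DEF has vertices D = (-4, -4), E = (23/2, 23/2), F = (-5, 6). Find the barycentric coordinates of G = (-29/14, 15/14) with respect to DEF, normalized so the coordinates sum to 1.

(4/7, 1/7, 2/7)

Signed area of the reference triangle: [DEF] = ½·((-4)·(23/2−6) + (23/2)·(6−(-4)) + (-5)·(-4−(23/2))) = ½·(-22 + 115 + 155/2) = 341/4.
[GEF] = ½·((-29/14)·(23/2−6) + (23/2)·(6−(15/14)) + (-5)·(15/14−(23/2))) = ½·(-319/28 + 1587/28 + 365/7) = 341/7, so the D-coordinate is (341/7)/(341/4) = 4/7.
[DGF] = ½·((-4)·(15/14−6) + (-29/14)·(6−(-4)) + (-5)·(-4−(15/14))) = ½·(138/7 − 145/7 + 355/14) = 341/28, so the E-coordinate is 1/7.
[DEG] = ½·((-4)·(23/2−(15/14)) + (23/2)·(15/14−(-4)) + (-29/14)·(-4−(23/2))) = ½·(-292/7 + 1633/28 + 899/28) = 341/14, so the F-coordinate is 2/7.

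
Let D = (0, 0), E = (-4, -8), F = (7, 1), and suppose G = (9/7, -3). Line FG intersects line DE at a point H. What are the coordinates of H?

(-3, -6)

Barycentric coordinates of G with respect to DEF: (1/7, 3/7, 3/7).
On side DE the F-coordinate is zero; dropping G's F-weight 3/7 and renormalizing the remaining 1/7 : 3/7 gives weights 1/4, 3/4 on D, E.
H = (1/4)·(0, 0) + (3/4)·(-4, -8) = (-3, -6).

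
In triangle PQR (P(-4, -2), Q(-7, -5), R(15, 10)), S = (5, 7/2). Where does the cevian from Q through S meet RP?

Barycentric coordinates of S with respect to PQR: (1/3, 1/6, 1/2).
On side RP the Q-coordinate is zero; dropping S's Q-weight 1/6 and renormalizing the remaining 1/2 : 1/3 gives weights 3/5, 2/5 on R, P.
T = (3/5)·(15, 10) + (2/5)·(-4, -2) = (37/5, 26/5).

(37/5, 26/5)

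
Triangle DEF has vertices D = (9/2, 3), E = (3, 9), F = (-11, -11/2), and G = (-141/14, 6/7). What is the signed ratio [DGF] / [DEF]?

[DEF] = ½·((9/2)·(9−(-11/2)) + 3·(-11/2−3) + (-11)·(3−9)) = ½·(261/4 − 51/2 + 66) = 423/8.
[DGF] = ½·((9/2)·(6/7−(-11/2)) + (-141/14)·(-11/2−3) + (-11)·(3−(6/7))) = ½·(801/28 + 2397/28 − 165/7) = 1269/28, so the ratio is (1269/28)/(423/8) = 6/7.

6/7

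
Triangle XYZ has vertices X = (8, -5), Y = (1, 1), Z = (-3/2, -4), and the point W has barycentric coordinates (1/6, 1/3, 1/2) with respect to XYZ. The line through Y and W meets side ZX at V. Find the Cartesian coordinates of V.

(7/8, -17/4)

Line YW meets ZX where the Y-coordinate vanishes; zeroing W's Y-weight and renormalizing leaves Z, X-weights 1/2 : 1/6 → (3/4, 1/4).
So V = (3/4)·Z + (1/4)·X = (7/8, -17/4).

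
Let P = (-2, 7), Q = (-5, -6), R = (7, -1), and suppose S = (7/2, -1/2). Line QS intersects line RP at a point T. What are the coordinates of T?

Barycentric coordinates of S with respect to PQR: (1/6, 1/6, 2/3).
On side RP the Q-coordinate is zero; dropping S's Q-weight 1/6 and renormalizing the remaining 2/3 : 1/6 gives weights 4/5, 1/5 on R, P.
T = (4/5)·(7, -1) + (1/5)·(-2, 7) = (26/5, 3/5).

(26/5, 3/5)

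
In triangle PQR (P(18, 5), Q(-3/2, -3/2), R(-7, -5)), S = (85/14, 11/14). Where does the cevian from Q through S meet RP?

(47/4, 5/2)

Barycentric coordinates of S with respect to PQR: (3/7, 3/7, 1/7).
On side RP the Q-coordinate is zero; dropping S's Q-weight 3/7 and renormalizing the remaining 1/7 : 3/7 gives weights 1/4, 3/4 on R, P.
T = (1/4)·(-7, -5) + (3/4)·(18, 5) = (47/4, 5/2).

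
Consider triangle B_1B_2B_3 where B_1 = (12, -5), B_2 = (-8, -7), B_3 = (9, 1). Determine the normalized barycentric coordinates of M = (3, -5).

(3/7, 3/7, 1/7)

Signed area of the reference triangle: [B_1B_2B_3] = ½·(12·(-7−1) + (-8)·(1−(-5)) + 9·(-5−(-7))) = ½·(-96 − 48 + 18) = -63.
[MB_2B_3] = ½·(3·(-7−1) + (-8)·(1−(-5)) + 9·(-5−(-7))) = ½·(-24 − 48 + 18) = -27, so the B_1-coordinate is (-27)/(-63) = 3/7.
[B_1MB_3] = ½·(12·(-5−1) + 3·(1−(-5)) + 9·(-5−(-5))) = ½·(-72 + 18 + 0) = -27, so the B_2-coordinate is 3/7.
[B_1B_2M] = ½·(12·(-7−(-5)) + (-8)·(-5−(-5)) + 3·(-5−(-7))) = ½·(-24 + 0 + 6) = -9, so the B_3-coordinate is 1/7.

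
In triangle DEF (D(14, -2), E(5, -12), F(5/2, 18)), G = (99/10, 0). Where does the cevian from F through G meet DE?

Barycentric coordinates of G with respect to DEF: (3/5, 1/5, 1/5).
On side DE the F-coordinate is zero; dropping G's F-weight 1/5 and renormalizing the remaining 3/5 : 1/5 gives weights 3/4, 1/4 on D, E.
H = (3/4)·(14, -2) + (1/4)·(5, -12) = (47/4, -9/2).

(47/4, -9/2)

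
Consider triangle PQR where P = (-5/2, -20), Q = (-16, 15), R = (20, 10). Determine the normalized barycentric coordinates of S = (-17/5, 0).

(2/5, 2/5, 1/5)

Signed area of the reference triangle: [PQR] = ½·((-5/2)·(15−10) + (-16)·(10−(-20)) + 20·(-20−15)) = ½·(-25/2 − 480 − 700) = -2385/4.
[SQR] = ½·((-17/5)·(15−10) + (-16)·(10−0) + 20·(0−15)) = ½·(-17 − 160 − 300) = -477/2, so the P-coordinate is (-477/2)/(-2385/4) = 2/5.
[PSR] = ½·((-5/2)·(0−10) + (-17/5)·(10−(-20)) + 20·(-20−0)) = ½·(25 − 102 − 400) = -477/2, so the Q-coordinate is 2/5.
[PQS] = ½·((-5/2)·(15−0) + (-16)·(0−(-20)) + (-17/5)·(-20−15)) = ½·(-75/2 − 320 + 119) = -477/4, so the R-coordinate is 1/5.
Check: 2/5 + 2/5 + 1/5 = 1.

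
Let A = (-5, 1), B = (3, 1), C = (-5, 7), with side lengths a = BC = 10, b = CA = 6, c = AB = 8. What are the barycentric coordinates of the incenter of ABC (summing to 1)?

(5/12, 1/4, 1/3)

The incenter has barycentric coordinates proportional to the opposite side lengths: (10 : 6 : 8).
Normalizing by 10+6+8 = 24 gives (5/12, 1/4, 1/3).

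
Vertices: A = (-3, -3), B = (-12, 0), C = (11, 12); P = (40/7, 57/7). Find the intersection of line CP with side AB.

Barycentric coordinates of P with respect to ABC: (1/7, 1/7, 5/7).
On side AB the C-coordinate is zero; dropping P's C-weight 5/7 and renormalizing the remaining 1/7 : 1/7 gives weights 1/2, 1/2 on A, B.
Q = (1/2)·(-3, -3) + (1/2)·(-12, 0) = (-15/2, -3/2).

(-15/2, -3/2)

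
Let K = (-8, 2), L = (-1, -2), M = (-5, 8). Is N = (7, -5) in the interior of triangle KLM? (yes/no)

Barycentric coordinates of N: (-34/27, 37/18, 11/54).
The three coordinates are negative, positive, positive; a point is interior exactly when all three are positive.

no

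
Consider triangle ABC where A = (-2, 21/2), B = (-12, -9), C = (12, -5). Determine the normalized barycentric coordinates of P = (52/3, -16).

(-2/3, 1/6, 3/2)

Signed area of the reference triangle: [ABC] = ½·((-2)·(-9−(-5)) + (-12)·(-5−(21/2)) + 12·(21/2−(-9))) = ½·(8 + 186 + 234) = 214.
[PBC] = ½·((52/3)·(-9−(-5)) + (-12)·(-5−(-16)) + 12·(-16−(-9))) = ½·(-208/3 − 132 − 84) = -428/3, so the A-coordinate is (-428/3)/214 = -2/3.
[APC] = ½·((-2)·(-16−(-5)) + (52/3)·(-5−(21/2)) + 12·(21/2−(-16))) = ½·(22 − 806/3 + 318) = 107/3, so the B-coordinate is 1/6.
[ABP] = ½·((-2)·(-9−(-16)) + (-12)·(-16−(21/2)) + (52/3)·(21/2−(-9))) = ½·(-14 + 318 + 338) = 321, so the C-coordinate is 3/2.
Check: -2/3 + 1/6 + 3/2 = 1.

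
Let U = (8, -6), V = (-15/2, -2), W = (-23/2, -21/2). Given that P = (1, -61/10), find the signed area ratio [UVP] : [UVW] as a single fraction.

1/5

[UVW] = ½·(8·(-2−(-21/2)) + (-15/2)·(-21/2−(-6)) + (-23/2)·(-6−(-2))) = ½·(68 + 135/4 + 46) = 591/8.
[UVP] = ½·(8·(-2−(-61/10)) + (-15/2)·(-61/10−(-6)) + 1·(-6−(-2))) = ½·(164/5 + 3/4 − 4) = 591/40, so the ratio is (591/40)/(591/8) = 1/5.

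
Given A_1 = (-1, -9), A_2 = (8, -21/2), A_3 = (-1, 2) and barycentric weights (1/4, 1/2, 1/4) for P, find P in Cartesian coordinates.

(7/2, -7)

P = (1/4)·A_1 + (1/2)·A_2 + (1/4)·A_3.
x-coordinate: (1/4)·(-1) + (1/2)·8 + (1/4)·(-1) = 7/2.
y-coordinate: (1/4)·(-9) + (1/2)·(-21/2) + (1/4)·2 = -7.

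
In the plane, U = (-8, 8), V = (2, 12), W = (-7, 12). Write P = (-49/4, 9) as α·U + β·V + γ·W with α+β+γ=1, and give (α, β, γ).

(3/4, -1/2, 3/4)

Signed area of the reference triangle: [UVW] = ½·((-8)·(12−12) + 2·(12−8) + (-7)·(8−12)) = ½·(0 + 8 + 28) = 18.
[PVW] = ½·((-49/4)·(12−12) + 2·(12−9) + (-7)·(9−12)) = ½·(0 + 6 + 21) = 27/2, so the U-coordinate is (27/2)/18 = 3/4.
[UPW] = ½·((-8)·(9−12) + (-49/4)·(12−8) + (-7)·(8−9)) = ½·(24 − 49 + 7) = -9, so the V-coordinate is -1/2.
[UVP] = ½·((-8)·(12−9) + 2·(9−8) + (-49/4)·(8−12)) = ½·(-24 + 2 + 49) = 27/2, so the W-coordinate is 3/4.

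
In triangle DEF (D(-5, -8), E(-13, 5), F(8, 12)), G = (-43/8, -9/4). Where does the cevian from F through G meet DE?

(-51/7, -30/7)

Barycentric coordinates of G with respect to DEF: (5/8, 1/4, 1/8).
On side DE the F-coordinate is zero; dropping G's F-weight 1/8 and renormalizing the remaining 5/8 : 1/4 gives weights 5/7, 2/7 on D, E.
H = (5/7)·(-5, -8) + (2/7)·(-13, 5) = (-51/7, -30/7).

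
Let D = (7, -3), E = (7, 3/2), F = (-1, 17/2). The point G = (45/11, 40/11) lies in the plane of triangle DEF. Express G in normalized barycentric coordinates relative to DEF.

(1/11, 6/11, 4/11)

Signed area of the reference triangle: [DEF] = ½·(7·(3/2−(17/2)) + 7·(17/2−(-3)) + (-1)·(-3−(3/2))) = ½·(-49 + 161/2 + 9/2) = 18.
[GEF] = ½·((45/11)·(3/2−(17/2)) + 7·(17/2−(40/11)) + (-1)·(40/11−(3/2))) = ½·(-315/11 + 749/22 − 47/22) = 18/11, so the D-coordinate is (18/11)/18 = 1/11.
[DGF] = ½·(7·(40/11−(17/2)) + (45/11)·(17/2−(-3)) + (-1)·(-3−(40/11))) = ½·(-749/22 + 1035/22 + 73/11) = 108/11, so the E-coordinate is 6/11.
[DEG] = ½·(7·(3/2−(40/11)) + 7·(40/11−(-3)) + (45/11)·(-3−(3/2))) = ½·(-329/22 + 511/11 − 405/22) = 72/11, so the F-coordinate is 4/11.
Check: 1/11 + 6/11 + 4/11 = 1.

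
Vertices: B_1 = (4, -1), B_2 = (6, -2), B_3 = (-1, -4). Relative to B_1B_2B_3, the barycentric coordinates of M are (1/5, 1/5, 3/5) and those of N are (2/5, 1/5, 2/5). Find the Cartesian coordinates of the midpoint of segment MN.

Barycentric coordinates of the midpoint are the average: (3/10, 1/5, 1/2).
Converting: (3/10)·B_1 + (1/5)·B_2 + (1/2)·B_3 = (19/10, -27/10).

(19/10, -27/10)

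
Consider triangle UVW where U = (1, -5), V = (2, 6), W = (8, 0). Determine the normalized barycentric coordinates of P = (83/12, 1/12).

Signed area of the reference triangle: [UVW] = ½·(1·(6−0) + 2·(0−(-5)) + 8·(-5−6)) = ½·(6 + 10 − 88) = -36.
[PVW] = ½·((83/12)·(6−0) + 2·(0−(1/12)) + 8·(1/12−6)) = ½·(83/2 − 1/6 − 142/3) = -3, so the U-coordinate is (-3)/(-36) = 1/12.
[UPW] = ½·(1·(1/12−0) + (83/12)·(0−(-5)) + 8·(-5−(1/12))) = ½·(1/12 + 415/12 − 122/3) = -3, so the V-coordinate is 1/12.
[UVP] = ½·(1·(6−(1/12)) + 2·(1/12−(-5)) + (83/12)·(-5−6)) = ½·(71/12 + 61/6 − 913/12) = -30, so the W-coordinate is 5/6.

(1/12, 1/12, 5/6)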